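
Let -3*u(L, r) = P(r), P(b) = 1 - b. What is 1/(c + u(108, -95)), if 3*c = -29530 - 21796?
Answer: -3/51422 ≈ -5.8341e-5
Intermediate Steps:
u(L, r) = -1/3 + r/3 (u(L, r) = -(1 - r)/3 = -1/3 + r/3)
c = -51326/3 (c = (-29530 - 21796)/3 = (1/3)*(-51326) = -51326/3 ≈ -17109.)
1/(c + u(108, -95)) = 1/(-51326/3 + (-1/3 + (1/3)*(-95))) = 1/(-51326/3 + (-1/3 - 95/3)) = 1/(-51326/3 - 32) = 1/(-51422/3) = -3/51422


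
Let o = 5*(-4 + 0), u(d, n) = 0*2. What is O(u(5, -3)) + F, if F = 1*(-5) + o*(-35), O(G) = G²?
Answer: 695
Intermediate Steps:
u(d, n) = 0
o = -20 (o = 5*(-4) = -20)
F = 695 (F = 1*(-5) - 20*(-35) = -5 + 700 = 695)
O(u(5, -3)) + F = 0² + 695 = 0 + 695 = 695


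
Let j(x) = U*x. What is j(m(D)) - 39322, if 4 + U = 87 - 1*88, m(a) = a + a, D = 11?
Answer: -39432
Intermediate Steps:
m(a) = 2*a
U = -5 (U = -4 + (87 - 1*88) = -4 + (87 - 88) = -4 - 1 = -5)
j(x) = -5*x
j(m(D)) - 39322 = -10*11 - 39322 = -5*22 - 39322 = -110 - 39322 = -39432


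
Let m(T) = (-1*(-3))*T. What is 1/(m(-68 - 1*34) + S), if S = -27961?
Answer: -1/28267 ≈ -3.5377e-5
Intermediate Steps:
m(T) = 3*T
1/(m(-68 - 1*34) + S) = 1/(3*(-68 - 1*34) - 27961) = 1/(3*(-68 - 34) - 27961) = 1/(3*(-102) - 27961) = 1/(-306 - 27961) = 1/(-28267) = -1/28267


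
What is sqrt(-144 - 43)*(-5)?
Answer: -5*I*sqrt(187) ≈ -68.374*I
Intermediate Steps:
sqrt(-144 - 43)*(-5) = sqrt(-187)*(-5) = (I*sqrt(187))*(-5) = -5*I*sqrt(187)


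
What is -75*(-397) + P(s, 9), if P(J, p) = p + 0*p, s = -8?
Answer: 29784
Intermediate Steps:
P(J, p) = p (P(J, p) = p + 0 = p)
-75*(-397) + P(s, 9) = -75*(-397) + 9 = 29775 + 9 = 29784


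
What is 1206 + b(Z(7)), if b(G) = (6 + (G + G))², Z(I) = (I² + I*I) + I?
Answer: 47862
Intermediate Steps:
Z(I) = I + 2*I² (Z(I) = (I² + I²) + I = 2*I² + I = I + 2*I²)
b(G) = (6 + 2*G)²
1206 + b(Z(7)) = 1206 + 4*(3 + 7*(1 + 2*7))² = 1206 + 4*(3 + 7*(1 + 14))² = 1206 + 4*(3 + 7*15)² = 1206 + 4*(3 + 105)² = 1206 + 4*108² = 1206 + 4*11664 = 1206 + 46656 = 47862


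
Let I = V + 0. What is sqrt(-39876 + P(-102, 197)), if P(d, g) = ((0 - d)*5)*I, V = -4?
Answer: 2*I*sqrt(10479) ≈ 204.73*I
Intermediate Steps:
I = -4 (I = -4 + 0 = -4)
P(d, g) = 20*d (P(d, g) = ((0 - d)*5)*(-4) = (-d*5)*(-4) = -5*d*(-4) = 20*d)
sqrt(-39876 + P(-102, 197)) = sqrt(-39876 + 20*(-102)) = sqrt(-39876 - 2040) = sqrt(-41916) = 2*I*sqrt(10479)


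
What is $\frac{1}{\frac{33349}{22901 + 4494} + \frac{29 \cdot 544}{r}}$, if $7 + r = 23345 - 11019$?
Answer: $\frac{337479005}{843009851} \approx 0.40033$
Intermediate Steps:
$r = 12319$ ($r = -7 + \left(23345 - 11019\right) = -7 + 12326 = 12319$)
$\frac{1}{\frac{33349}{22901 + 4494} + \frac{29 \cdot 544}{r}} = \frac{1}{\frac{33349}{22901 + 4494} + \frac{29 \cdot 544}{12319}} = \frac{1}{\frac{33349}{27395} + 15776 \cdot \frac{1}{12319}} = \frac{1}{33349 \cdot \frac{1}{27395} + \frac{15776}{12319}} = \frac{1}{\frac{33349}{27395} + \frac{15776}{12319}} = \frac{1}{\frac{843009851}{337479005}} = \frac{337479005}{843009851}$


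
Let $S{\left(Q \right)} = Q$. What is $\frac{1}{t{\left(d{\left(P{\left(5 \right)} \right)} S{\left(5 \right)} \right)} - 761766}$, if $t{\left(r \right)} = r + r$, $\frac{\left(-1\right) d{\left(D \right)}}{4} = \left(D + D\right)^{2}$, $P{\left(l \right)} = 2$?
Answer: $- \frac{1}{762406} \approx -1.3116 \cdot 10^{-6}$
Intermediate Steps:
$d{\left(D \right)} = - 16 D^{2}$ ($d{\left(D \right)} = - 4 \left(D + D\right)^{2} = - 4 \left(2 D\right)^{2} = - 4 \cdot 4 D^{2} = - 16 D^{2}$)
$t{\left(r \right)} = 2 r$
$\frac{1}{t{\left(d{\left(P{\left(5 \right)} \right)} S{\left(5 \right)} \right)} - 761766} = \frac{1}{2 - 16 \cdot 2^{2} \cdot 5 - 761766} = \frac{1}{2 \left(-16\right) 4 \cdot 5 - 761766} = \frac{1}{2 \left(\left(-64\right) 5\right) - 761766} = \frac{1}{2 \left(-320\right) - 761766} = \frac{1}{-640 - 761766} = \frac{1}{-762406} = - \frac{1}{762406}$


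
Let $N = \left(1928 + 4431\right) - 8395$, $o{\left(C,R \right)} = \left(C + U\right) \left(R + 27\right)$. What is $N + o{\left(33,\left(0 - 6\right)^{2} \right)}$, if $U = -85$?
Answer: $-5312$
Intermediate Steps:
$o{\left(C,R \right)} = \left(-85 + C\right) \left(27 + R\right)$ ($o{\left(C,R \right)} = \left(C - 85\right) \left(R + 27\right) = \left(-85 + C\right) \left(27 + R\right)$)
$N = -2036$ ($N = 6359 - 8395 = -2036$)
$N + o{\left(33,\left(0 - 6\right)^{2} \right)} = -2036 + \left(-2295 - 85 \left(0 - 6\right)^{2} + 27 \cdot 33 + 33 \left(0 - 6\right)^{2}\right) = -2036 + \left(-2295 - 85 \left(-6\right)^{2} + 891 + 33 \left(-6\right)^{2}\right) = -2036 + \left(-2295 - 3060 + 891 + 33 \cdot 36\right) = -2036 + \left(-2295 - 3060 + 891 + 1188\right) = -2036 - 3276 = -5312$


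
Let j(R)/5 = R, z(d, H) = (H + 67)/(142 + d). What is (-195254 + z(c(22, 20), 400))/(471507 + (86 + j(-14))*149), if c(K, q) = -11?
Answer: -25577807/62079721 ≈ -0.41202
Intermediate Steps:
z(d, H) = (67 + H)/(142 + d)
j(R) = 5*R
(-195254 + z(c(22, 20), 400))/(471507 + (86 + j(-14))*149) = (-195254 + (67 + 400)/(142 - 11))/(471507 + (86 + 5*(-14))*149) = (-195254 + 467/131)/(471507 + (86 - 70)*149) = (-195254 + (1/131)*467)/(471507 + 16*149) = (-195254 + 467/131)/(471507 + 2384) = -25577807/131/473891 = -25577807/131*1/473891 = -25577807/62079721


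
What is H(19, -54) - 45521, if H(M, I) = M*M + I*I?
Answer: -42244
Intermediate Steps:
H(M, I) = I² + M² (H(M, I) = M² + I² = I² + M²)
H(19, -54) - 45521 = ((-54)² + 19²) - 45521 = (2916 + 361) - 45521 = 3277 - 45521 = -42244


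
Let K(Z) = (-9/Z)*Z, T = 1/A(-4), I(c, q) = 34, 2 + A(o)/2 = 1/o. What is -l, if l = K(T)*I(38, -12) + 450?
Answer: -144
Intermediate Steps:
A(o) = -4 + 2/o
T = -2/9 (T = 1/(-4 + 2/(-4)) = 1/(-4 + 2*(-1/4)) = 1/(-4 - 1/2) = 1/(-9/2) = -2/9 ≈ -0.22222)
K(Z) = -9
l = 144 (l = -9*34 + 450 = -306 + 450 = 144)
-l = -1*144 = -144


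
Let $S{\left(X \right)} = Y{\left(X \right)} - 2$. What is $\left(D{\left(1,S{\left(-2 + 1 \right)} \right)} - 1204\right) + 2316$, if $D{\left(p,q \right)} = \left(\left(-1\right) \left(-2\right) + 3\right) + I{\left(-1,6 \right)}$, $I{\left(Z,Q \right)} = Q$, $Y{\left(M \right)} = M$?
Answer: $1123$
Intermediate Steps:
$S{\left(X \right)} = -2 + X$ ($S{\left(X \right)} = X - 2 = -2 + X$)
$D{\left(p,q \right)} = 11$ ($D{\left(p,q \right)} = \left(\left(-1\right) \left(-2\right) + 3\right) + 6 = \left(2 + 3\right) + 6 = 5 + 6 = 11$)
$\left(D{\left(1,S{\left(-2 + 1 \right)} \right)} - 1204\right) + 2316 = \left(11 - 1204\right) + 2316 = -1193 + 2316 = 1123$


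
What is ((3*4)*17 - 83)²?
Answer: 14641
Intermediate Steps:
((3*4)*17 - 83)² = (12*17 - 83)² = (204 - 83)² = 121² = 14641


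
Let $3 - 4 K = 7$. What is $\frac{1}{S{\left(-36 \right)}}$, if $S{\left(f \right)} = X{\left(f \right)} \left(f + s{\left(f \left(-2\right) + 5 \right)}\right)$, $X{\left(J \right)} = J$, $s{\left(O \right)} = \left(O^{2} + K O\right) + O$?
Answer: $- \frac{1}{212148} \approx -4.7137 \cdot 10^{-6}$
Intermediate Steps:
$K = -1$ ($K = \frac{3}{4} - \frac{7}{4} = -1$)
$s{\left(O \right)} = O^{2}$ ($s{\left(O \right)} = \left(O^{2} - O\right) + O = O^{2}$)
$S{\left(f \right)} = f \left(f + \left(5 - 2 f\right)^{2}\right)$ ($S{\left(f \right)} = f \left(f + \left(f \left(-2\right) + 5\right)^{2}\right) = f \left(f + \left(- 2 f + 5\right)^{2}\right) = f \left(f + \left(5 - 2 f\right)^{2}\right)$)
$\frac{1}{S{\left(-36 \right)}} = \frac{1}{\left(-36\right) \left(-36 + \left(-5 + 2 \left(-36\right)\right)^{2}\right)} = \frac{1}{\left(-36\right) \left(-36 + \left(-5 - 72\right)^{2}\right)} = \frac{1}{\left(-36\right) \left(-36 + \left(-77\right)^{2}\right)} = \frac{1}{\left(-36\right) \left(-36 + 5929\right)} = \frac{1}{\left(-36\right) 5893} = \frac{1}{-212148} = - \frac{1}{212148}$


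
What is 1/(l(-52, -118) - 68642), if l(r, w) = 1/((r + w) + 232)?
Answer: -62/4255803 ≈ -1.4568e-5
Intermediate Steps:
l(r, w) = 1/(232 + r + w)
1/(l(-52, -118) - 68642) = 1/(1/(232 - 52 - 118) - 68642) = 1/(1/62 - 68642) = 1/(-4255803/62) = -62/4255803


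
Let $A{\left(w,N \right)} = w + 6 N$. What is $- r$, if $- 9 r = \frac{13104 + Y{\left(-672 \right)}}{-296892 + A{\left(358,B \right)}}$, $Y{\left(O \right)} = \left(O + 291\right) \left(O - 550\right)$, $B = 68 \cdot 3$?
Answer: $- \frac{79781}{442965} \approx -0.18011$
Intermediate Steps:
$B = 204$
$Y{\left(O \right)} = \left(-550 + O\right) \left(291 + O\right)$ ($Y{\left(O \right)} = \left(291 + O\right) \left(-550 + O\right) = \left(-550 + O\right) \left(291 + O\right)$)
$r = \frac{79781}{442965}$ ($r = - \frac{\left(13104 - \left(-13998 - 451584\right)\right) \frac{1}{-296892 + \left(358 + 6 \cdot 204\right)}}{9} = - \frac{\left(13104 + \left(-160050 + 451584 + 174048\right)\right) \frac{1}{-296892 + \left(358 + 1224\right)}}{9} = - \frac{\left(13104 + 465582\right) \frac{1}{-296892 + 1582}}{9} = - \frac{478686 \frac{1}{-295310}}{9} = - \frac{478686 \left(- \frac{1}{295310}\right)}{9} = \left(- \frac{1}{9}\right) \left(- \frac{239343}{147655}\right) = \frac{79781}{442965} \approx 0.18011$)
$- r = \left(-1\right) \frac{79781}{442965} = - \frac{79781}{442965}$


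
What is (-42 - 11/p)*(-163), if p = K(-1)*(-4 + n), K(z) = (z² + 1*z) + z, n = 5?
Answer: 5053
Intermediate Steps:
K(z) = z² + 2*z (K(z) = (z² + z) + z = (z + z²) + z = z² + 2*z)
p = -1 (p = (-(2 - 1))*(-4 + 5) = -1*1*1 = -1*1 = -1)
(-42 - 11/p)*(-163) = (-42 - 11/(-1))*(-163) = (-42 - 11*(-1))*(-163) = (-42 + 11)*(-163) = -31*(-163) = 5053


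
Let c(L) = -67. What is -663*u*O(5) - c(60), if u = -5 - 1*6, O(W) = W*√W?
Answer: 67 + 36465*√5 ≈ 81605.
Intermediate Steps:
O(W) = W^(3/2)
u = -11 (u = -5 - 6 = -11)
-663*u*O(5) - c(60) = -663*(-55*√5) - 1*(-67) = -663*(-55*√5) + 67 = -(-36465)*√5 + 67 = 36465*√5 + 67 = 67 + 36465*√5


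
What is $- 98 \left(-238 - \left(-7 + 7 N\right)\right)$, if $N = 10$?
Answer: $29498$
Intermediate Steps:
$- 98 \left(-238 - \left(-7 + 7 N\right)\right) = - 98 \left(-238 + \left(7 - 70\right)\right) = - 98 \left(-238 - 63\right) = \left(-98\right) \left(-301\right) = 29498$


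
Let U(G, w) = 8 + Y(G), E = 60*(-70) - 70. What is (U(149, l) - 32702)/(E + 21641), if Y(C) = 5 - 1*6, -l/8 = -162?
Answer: -32695/17371 ≈ -1.8822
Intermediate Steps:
E = -4270 (E = -4200 - 70 = -4270)
l = 1296 (l = -8*(-162) = 1296)
Y(C) = -1 (Y(C) = 5 - 6 = -1)
U(G, w) = 7 (U(G, w) = 8 - 1 = 7)
(U(149, l) - 32702)/(E + 21641) = (7 - 32702)/(-4270 + 21641) = -32695/17371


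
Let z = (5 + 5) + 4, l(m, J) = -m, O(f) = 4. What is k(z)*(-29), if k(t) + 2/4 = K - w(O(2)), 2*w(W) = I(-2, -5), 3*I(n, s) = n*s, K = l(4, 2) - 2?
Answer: 1421/6 ≈ 236.83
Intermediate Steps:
z = 14 (z = 10 + 4 = 14)
K = -6 (K = -1*4 - 2 = -4 - 2 = -6)
I(n, s) = n*s/3 (I(n, s) = (n*s)/3 = n*s/3)
w(W) = 5/3 (w(W) = ((1/3)*(-2)*(-5))/2 = (1/2)*(10/3) = 5/3)
k(t) = -49/6 (k(t) = -1/2 + (-6 - 1*5/3) = -1/2 + (-6 - 5/3) = -1/2 - 23/3 = -49/6)
k(z)*(-29) = -49/6*(-29) = 1421/6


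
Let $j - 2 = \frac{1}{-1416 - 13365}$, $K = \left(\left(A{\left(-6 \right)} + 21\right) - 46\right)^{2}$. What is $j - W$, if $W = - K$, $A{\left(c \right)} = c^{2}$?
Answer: $\frac{1818062}{14781} \approx 123.0$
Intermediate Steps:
$K = 121$ ($K = \left(\left(\left(-6\right)^{2} + 21\right) - 46\right)^{2} = \left(\left(36 + 21\right) - 46\right)^{2} = \left(57 - 46\right)^{2} = 11^{2} = 121$)
$j = \frac{29561}{14781}$ ($j = 2 + \frac{1}{-1416 - 13365} = 2 + \frac{1}{-14781} = 2 - \frac{1}{14781} = \frac{29561}{14781} \approx 1.9999$)
$W = -121$ ($W = \left(-1\right) 121 = -121$)
$j - W = \frac{29561}{14781} - -121 = \frac{29561}{14781} + 121 = \frac{1818062}{14781}$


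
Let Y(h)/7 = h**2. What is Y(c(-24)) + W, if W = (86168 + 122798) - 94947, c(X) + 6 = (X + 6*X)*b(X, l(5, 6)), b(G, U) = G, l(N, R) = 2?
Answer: 113574751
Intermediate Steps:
c(X) = -6 + 7*X**2 (c(X) = -6 + (X + 6*X)*X = -6 + (7*X)*X = -6 + 7*X**2)
Y(h) = 7*h**2
W = 114019 (W = 208966 - 94947 = 114019)
Y(c(-24)) + W = 7*(-6 + 7*(-24)**2)**2 + 114019 = 7*(-6 + 7*576)**2 + 114019 = 7*(-6 + 4032)**2 + 114019 = 7*4026**2 + 114019 = 7*16208676 + 114019 = 113460732 + 114019 = 113574751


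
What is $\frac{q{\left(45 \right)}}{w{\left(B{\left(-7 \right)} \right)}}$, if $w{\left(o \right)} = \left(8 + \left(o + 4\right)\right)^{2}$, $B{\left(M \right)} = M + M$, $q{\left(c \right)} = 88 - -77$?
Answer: $\frac{165}{4} \approx 41.25$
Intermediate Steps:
$q{\left(c \right)} = 165$ ($q{\left(c \right)} = 88 + 77 = 165$)
$B{\left(M \right)} = 2 M$
$w{\left(o \right)} = \left(12 + o\right)^{2}$ ($w{\left(o \right)} = \left(8 + \left(4 + o\right)\right)^{2} = \left(12 + o\right)^{2}$)
$\frac{q{\left(45 \right)}}{w{\left(B{\left(-7 \right)} \right)}} = \frac{165}{\left(12 + 2 \left(-7\right)\right)^{2}} = \frac{165}{\left(12 - 14\right)^{2}} = \frac{165}{\left(-2\right)^{2}} = \frac{165}{4}$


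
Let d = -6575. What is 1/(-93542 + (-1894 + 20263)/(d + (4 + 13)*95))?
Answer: -4960/463986689 ≈ -1.0690e-5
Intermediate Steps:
1/(-93542 + (-1894 + 20263)/(d + (4 + 13)*95)) = 1/(-93542 + (-1894 + 20263)/(-6575 + (4 + 13)*95)) = 1/(-93542 + 18369/(-6575 + 17*95)) = 1/(-93542 + 18369/(-6575 + 1615)) = 1/(-93542 + 18369/(-4960)) = 1/(-93542 + 18369*(-1/4960)) = 1/(-93542 - 18369/4960) = 1/(-463986689/4960) = -4960/463986689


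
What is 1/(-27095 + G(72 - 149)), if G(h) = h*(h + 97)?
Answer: -1/28635 ≈ -3.4922e-5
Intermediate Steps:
G(h) = h*(97 + h)
1/(-27095 + G(72 - 149)) = 1/(-27095 + (72 - 149)*(97 + (72 - 149))) = 1/(-27095 - 77*(97 - 77)) = 1/(-27095 - 77*20) = 1/(-27095 - 1540) = 1/(-28635) = -1/28635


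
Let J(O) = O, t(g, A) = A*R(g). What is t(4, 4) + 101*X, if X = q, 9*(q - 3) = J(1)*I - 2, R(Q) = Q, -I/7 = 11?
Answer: -5108/9 ≈ -567.56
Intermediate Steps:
I = -77 (I = -7*11 = -77)
t(g, A) = A*g
q = -52/9 (q = 3 + (1*(-77) - 2)/9 = 3 + (-77 - 2)/9 = 3 + (⅑)*(-79) = 3 - 79/9 = -52/9 ≈ -5.7778)
X = -52/9 ≈ -5.7778
t(4, 4) + 101*X = 4*4 + 101*(-52/9) = 16 - 5252/9 = -5108/9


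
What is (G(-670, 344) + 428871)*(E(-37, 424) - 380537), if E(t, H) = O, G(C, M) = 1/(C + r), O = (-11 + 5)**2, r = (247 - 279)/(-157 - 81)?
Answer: -13008196352910275/79714 ≈ -1.6319e+11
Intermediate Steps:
r = 16/119 (r = -32/(-238) = -32*(-1/238) = 16/119 ≈ 0.13445)
O = 36 (O = (-6)**2 = 36)
G(C, M) = 1/(16/119 + C) (G(C, M) = 1/(C + 16/119) = 1/(16/119 + C))
E(t, H) = 36
(G(-670, 344) + 428871)*(E(-37, 424) - 380537) = (119/(16 + 119*(-670)) + 428871)*(36 - 380537) = (119/(16 - 79730) + 428871)*(-380501) = (119/(-79714) + 428871)*(-380501) = (119*(-1/79714) + 428871)*(-380501) = (-119/79714 + 428871)*(-380501) = (34187022775/79714)*(-380501) = -13008196352910275/79714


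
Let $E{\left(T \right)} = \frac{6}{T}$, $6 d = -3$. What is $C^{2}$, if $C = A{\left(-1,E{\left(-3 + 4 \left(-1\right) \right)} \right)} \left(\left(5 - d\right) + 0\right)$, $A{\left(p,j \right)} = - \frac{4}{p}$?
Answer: $484$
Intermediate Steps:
$d = - \frac{1}{2}$ ($d = \frac{1}{6} \left(-3\right) = - \frac{1}{2} \approx -0.5$)
$C = 22$ ($C = - \frac{4}{-1} \left(\left(5 - - \frac{1}{2}\right) + 0\right) = \left(-4\right) \left(-1\right) \left(\left(5 + \frac{1}{2}\right) + 0\right) = 4 \left(\frac{11}{2} + 0\right) = 4 \cdot \frac{11}{2} = 22$)
$C^{2} = 22^{2} = 484$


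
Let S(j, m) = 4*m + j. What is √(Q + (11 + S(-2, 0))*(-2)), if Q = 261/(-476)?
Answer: 9*I*√12971/238 ≈ 4.3068*I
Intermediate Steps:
S(j, m) = j + 4*m
Q = -261/476 (Q = 261*(-1/476) = -261/476 ≈ -0.54832)
√(Q + (11 + S(-2, 0))*(-2)) = √(-261/476 + (11 + (-2 + 4*0))*(-2)) = √(-261/476 + (11 + (-2 + 0))*(-2)) = √(-261/476 + (11 - 2)*(-2)) = √(-261/476 + 9*(-2)) = √(-261/476 - 18) = √(-8829/476) = 9*I*√12971/238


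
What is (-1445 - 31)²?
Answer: 2178576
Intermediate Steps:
(-1445 - 31)² = (-1476)² = 2178576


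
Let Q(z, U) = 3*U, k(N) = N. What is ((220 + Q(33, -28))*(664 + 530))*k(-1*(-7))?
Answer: 1136688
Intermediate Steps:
((220 + Q(33, -28))*(664 + 530))*k(-1*(-7)) = ((220 + 3*(-28))*(664 + 530))*(-1*(-7)) = ((220 - 84)*1194)*7 = (136*1194)*7 = 162384*7 = 1136688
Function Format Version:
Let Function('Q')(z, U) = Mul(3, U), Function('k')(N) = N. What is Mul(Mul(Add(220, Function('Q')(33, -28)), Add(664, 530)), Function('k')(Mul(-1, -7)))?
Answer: 1136688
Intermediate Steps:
Mul(Mul(Add(220, Function('Q')(33, -28)), Add(664, 530)), Function('k')(Mul(-1, -7))) = Mul(Mul(Add(220, Mul(3, -28)), Add(664, 530)), Mul(-1, -7)) = Mul(Mul(Add(220, -84), 1194), 7) = Mul(Mul(136, 1194), 7) = Mul(162384, 7) = 1136688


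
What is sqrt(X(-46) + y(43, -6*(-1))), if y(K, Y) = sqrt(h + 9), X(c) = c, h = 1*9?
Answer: sqrt(-46 + 3*sqrt(2)) ≈ 6.462*I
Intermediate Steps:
h = 9
y(K, Y) = 3*sqrt(2) (y(K, Y) = sqrt(9 + 9) = sqrt(18) = 3*sqrt(2))
sqrt(X(-46) + y(43, -6*(-1))) = sqrt(-46 + 3*sqrt(2))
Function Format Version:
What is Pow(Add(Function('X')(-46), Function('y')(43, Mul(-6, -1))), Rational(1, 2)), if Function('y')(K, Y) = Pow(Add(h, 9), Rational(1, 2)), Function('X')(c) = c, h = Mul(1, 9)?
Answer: Pow(Add(-46, Mul(3, Pow(2, Rational(1, 2)))), Rational(1, 2)) ≈ Mul(6.4620, I)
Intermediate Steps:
h = 9
Function('y')(K, Y) = Mul(3, Pow(2, Rational(1, 2))) (Function('y')(K, Y) = Pow(Add(9, 9), Rational(1, 2)) = Pow(18, Rational(1, 2)) = Mul(3, Pow(2, Rational(1, 2))))
Pow(Add(Function('X')(-46), Function('y')(43, Mul(-6, -1))), Rational(1, 2)) = Pow(Add(-46, Mul(3, Pow(2, Rational(1, 2)))), Rational(1, 2))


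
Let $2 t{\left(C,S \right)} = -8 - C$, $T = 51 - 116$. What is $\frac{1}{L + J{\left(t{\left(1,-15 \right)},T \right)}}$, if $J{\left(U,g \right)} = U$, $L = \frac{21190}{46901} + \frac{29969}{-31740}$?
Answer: $- \frac{64723380}{323125013} \approx -0.2003$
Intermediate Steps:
$L = - \frac{31869803}{64723380}$ ($L = 21190 \cdot \frac{1}{46901} + 29969 \left(- \frac{1}{31740}\right) = \frac{21190}{46901} - \frac{1303}{1380} = - \frac{31869803}{64723380} \approx -0.4924$)
$T = -65$ ($T = 51 - 116 = -65$)
$t{\left(C,S \right)} = -4 - \frac{C}{2}$ ($t{\left(C,S \right)} = \frac{-8 - C}{2} = -4 - \frac{C}{2}$)
$\frac{1}{L + J{\left(t{\left(1,-15 \right)},T \right)}} = \frac{1}{- \frac{31869803}{64723380} - \frac{9}{2}} = \frac{1}{- \frac{323125013}{64723380}} = - \frac{64723380}{323125013}$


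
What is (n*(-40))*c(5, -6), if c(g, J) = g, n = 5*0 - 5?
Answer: 1000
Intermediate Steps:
n = -5 (n = 0 - 5 = -5)
(n*(-40))*c(5, -6) = -5*(-40)*5 = 200*5 = 1000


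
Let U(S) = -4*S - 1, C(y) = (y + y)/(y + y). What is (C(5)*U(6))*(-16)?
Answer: 400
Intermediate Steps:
C(y) = 1 (C(y) = (2*y)/((2*y)) = (2*y)*(1/(2*y)) = 1)
U(S) = -1 - 4*S
(C(5)*U(6))*(-16) = (1*(-1 - 4*6))*(-16) = (1*(-1 - 24))*(-16) = (1*(-25))*(-16) = -25*(-16) = 400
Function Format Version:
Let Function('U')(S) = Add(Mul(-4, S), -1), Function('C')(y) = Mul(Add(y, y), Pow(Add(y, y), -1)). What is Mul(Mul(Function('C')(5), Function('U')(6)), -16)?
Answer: 400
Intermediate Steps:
Function('C')(y) = 1 (Function('C')(y) = Mul(Mul(2, y), Pow(Mul(2, y), -1)) = Mul(Mul(2, y), Mul(Rational(1, 2), Pow(y, -1))) = 1)
Function('U')(S) = Add(-1, Mul(-4, S))
Mul(Mul(Function('C')(5), Function('U')(6)), -16) = Mul(Mul(1, Add(-1, Mul(-4, 6))), -16) = Mul(Mul(1, Add(-1, -24)), -16) = Mul(Mul(1, -25), -16) = Mul(-25, -16) = 400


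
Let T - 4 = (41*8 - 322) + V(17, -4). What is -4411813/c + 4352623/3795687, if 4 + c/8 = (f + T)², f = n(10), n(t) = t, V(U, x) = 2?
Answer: -5576382392737/4858479360 ≈ -1147.8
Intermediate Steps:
f = 10
T = 12 (T = 4 + ((41*8 - 322) + 2) = 4 + ((328 - 322) + 2) = 4 + (6 + 2) = 4 + 8 = 12)
c = 3840 (c = -32 + 8*(10 + 12)² = -32 + 8*22² = -32 + 8*484 = -32 + 3872 = 3840)
-4411813/c + 4352623/3795687 = -4411813/3840 + 4352623/3795687 = -5576382392737/4858479360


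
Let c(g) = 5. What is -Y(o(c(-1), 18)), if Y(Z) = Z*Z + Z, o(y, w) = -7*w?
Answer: -15750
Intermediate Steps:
Y(Z) = Z + Z**2 (Y(Z) = Z**2 + Z = Z + Z**2)
-Y(o(c(-1), 18)) = -(-7*18)*(1 - 7*18) = -(-126)*(1 - 126) = -(-126)*(-125) = -1*15750 = -15750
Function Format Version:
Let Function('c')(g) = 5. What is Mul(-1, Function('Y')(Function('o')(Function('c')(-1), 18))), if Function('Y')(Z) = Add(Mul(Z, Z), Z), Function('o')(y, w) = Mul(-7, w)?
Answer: -15750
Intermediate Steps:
Function('Y')(Z) = Add(Z, Pow(Z, 2)) (Function('Y')(Z) = Add(Pow(Z, 2), Z) = Add(Z, Pow(Z, 2)))
Mul(-1, Function('Y')(Function('o')(Function('c')(-1), 18))) = Mul(-1, Mul(Mul(-7, 18), Add(1, Mul(-7, 18)))) = Mul(-1, Mul(-126, Add(1, -126))) = Mul(-1, Mul(-126, -125)) = Mul(-1, 15750) = -15750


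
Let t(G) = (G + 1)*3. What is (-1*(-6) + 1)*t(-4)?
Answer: -63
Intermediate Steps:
t(G) = 3 + 3*G (t(G) = (1 + G)*3 = 3 + 3*G)
(-1*(-6) + 1)*t(-4) = (-1*(-6) + 1)*(3 + 3*(-4)) = (6 + 1)*(3 - 12) = 7*(-9) = -63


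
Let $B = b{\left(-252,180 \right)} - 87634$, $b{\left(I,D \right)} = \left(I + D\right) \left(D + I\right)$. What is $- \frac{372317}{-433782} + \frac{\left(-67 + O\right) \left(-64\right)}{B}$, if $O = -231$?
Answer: $\frac{11212223173}{17882662950} \approx 0.62699$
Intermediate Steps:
$b{\left(I,D \right)} = \left(D + I\right)^{2}$ ($b{\left(I,D \right)} = \left(D + I\right) \left(D + I\right) = \left(D + I\right)^{2}$)
$B = -82450$ ($B = \left(180 - 252\right)^{2} - 87634 = \left(-72\right)^{2} - 87634 = 5184 - 87634 = -82450$)
$- \frac{372317}{-433782} + \frac{\left(-67 + O\right) \left(-64\right)}{B} = - \frac{372317}{-433782} + \frac{\left(-67 - 231\right) \left(-64\right)}{-82450} = \left(-372317\right) \left(- \frac{1}{433782}\right) + \left(-298\right) \left(-64\right) \left(- \frac{1}{82450}\right) = \frac{372317}{433782} + 19072 \left(- \frac{1}{82450}\right) = \frac{372317}{433782} - \frac{9536}{41225} = \frac{11212223173}{17882662950}$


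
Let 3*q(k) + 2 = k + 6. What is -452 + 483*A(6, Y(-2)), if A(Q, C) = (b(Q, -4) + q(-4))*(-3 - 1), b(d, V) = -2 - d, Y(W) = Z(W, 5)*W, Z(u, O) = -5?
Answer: 15004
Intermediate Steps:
Y(W) = -5*W
q(k) = 4/3 + k/3 (q(k) = -⅔ + (k + 6)/3 = -⅔ + (6 + k)/3 = -⅔ + (2 + k/3) = 4/3 + k/3)
A(Q, C) = 8 + 4*Q (A(Q, C) = ((-2 - Q) + (4/3 + (⅓)*(-4)))*(-3 - 1) = ((-2 - Q) + (4/3 - 4/3))*(-4) = ((-2 - Q) + 0)*(-4) = (-2 - Q)*(-4) = 8 + 4*Q)
-452 + 483*A(6, Y(-2)) = -452 + 483*(8 + 4*6) = -452 + 483*(8 + 24) = -452 + 483*32 = -452 + 15456 = 15004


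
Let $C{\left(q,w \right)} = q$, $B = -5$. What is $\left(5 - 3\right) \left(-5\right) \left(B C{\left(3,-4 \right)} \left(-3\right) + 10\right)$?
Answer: $-550$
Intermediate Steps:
$\left(5 - 3\right) \left(-5\right) \left(B C{\left(3,-4 \right)} \left(-3\right) + 10\right) = \left(5 - 3\right) \left(-5\right) \left(\left(-5\right) 3 \left(-3\right) + 10\right) = 2 \left(-5\right) \left(\left(-15\right) \left(-3\right) + 10\right) = - 10 \left(45 + 10\right) = \left(-10\right) 55 = -550$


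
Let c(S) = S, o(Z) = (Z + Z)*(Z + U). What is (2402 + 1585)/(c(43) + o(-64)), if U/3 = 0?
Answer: 443/915 ≈ 0.48415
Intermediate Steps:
U = 0 (U = 3*0 = 0)
o(Z) = 2*Z**2 (o(Z) = (Z + Z)*(Z + 0) = (2*Z)*Z = 2*Z**2)
(2402 + 1585)/(c(43) + o(-64)) = (2402 + 1585)/(43 + 2*(-64)**2) = 3987/(43 + 2*4096) = 3987/(43 + 8192) = 3987/8235 = 3987*(1/8235) = 443/915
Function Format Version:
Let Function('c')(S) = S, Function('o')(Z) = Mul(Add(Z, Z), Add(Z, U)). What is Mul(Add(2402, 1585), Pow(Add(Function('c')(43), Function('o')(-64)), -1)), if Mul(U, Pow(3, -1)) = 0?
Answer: Rational(443, 915) ≈ 0.48415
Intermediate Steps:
U = 0 (U = Mul(3, 0) = 0)
Function('o')(Z) = Mul(2, Pow(Z, 2)) (Function('o')(Z) = Mul(Add(Z, Z), Add(Z, 0)) = Mul(Mul(2, Z), Z) = Mul(2, Pow(Z, 2)))
Mul(Add(2402, 1585), Pow(Add(Function('c')(43), Function('o')(-64)), -1)) = Mul(Add(2402, 1585), Pow(Add(43, Mul(2, Pow(-64, 2))), -1)) = Mul(3987, Pow(Add(43, Mul(2, 4096)), -1)) = Mul(3987, Pow(Add(43, 8192), -1)) = Mul(3987, Pow(8235, -1)) = Mul(3987, Rational(1, 8235)) = Rational(443, 915)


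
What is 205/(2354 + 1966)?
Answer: 41/864 ≈ 0.047454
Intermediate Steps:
205/(2354 + 1966) = 205/4320 = (1/4320)*205 = 41/864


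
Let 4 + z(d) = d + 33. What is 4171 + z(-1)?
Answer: 4199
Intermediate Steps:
z(d) = 29 + d (z(d) = -4 + (d + 33) = -4 + (33 + d) = 29 + d)
4171 + z(-1) = 4171 + (29 - 1) = 4171 + 28 = 4199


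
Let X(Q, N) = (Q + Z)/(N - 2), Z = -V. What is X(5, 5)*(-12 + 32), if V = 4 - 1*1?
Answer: 40/3 ≈ 13.333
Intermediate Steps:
V = 3 (V = 4 - 1 = 3)
Z = -3 (Z = -1*3 = -3)
X(Q, N) = (-3 + Q)/(-2 + N) (X(Q, N) = (Q - 3)/(N - 2) = (-3 + Q)/(-2 + N))
X(5, 5)*(-12 + 32) = ((-3 + 5)/(-2 + 5))*(-12 + 32) = (2/3)*20 = ((⅓)*2)*20 = (⅔)*20 = 40/3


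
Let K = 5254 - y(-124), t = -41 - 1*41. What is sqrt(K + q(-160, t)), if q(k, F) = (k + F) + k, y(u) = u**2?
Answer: 2*I*sqrt(2631) ≈ 102.59*I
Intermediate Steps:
t = -82 (t = -41 - 41 = -82)
q(k, F) = F + 2*k (q(k, F) = (F + k) + k = F + 2*k)
K = -10122 (K = 5254 - 1*(-124)**2 = 5254 - 1*15376 = 5254 - 15376 = -10122)
sqrt(K + q(-160, t)) = sqrt(-10122 + (-82 + 2*(-160))) = sqrt(-10122 + (-82 - 320)) = sqrt(-10122 - 402) = sqrt(-10524) = 2*I*sqrt(2631)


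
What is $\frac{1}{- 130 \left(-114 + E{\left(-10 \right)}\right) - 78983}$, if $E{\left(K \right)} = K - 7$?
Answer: $- \frac{1}{61953} \approx -1.6141 \cdot 10^{-5}$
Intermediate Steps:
$E{\left(K \right)} = -7 + K$ ($E{\left(K \right)} = K - 7 = -7 + K$)
$\frac{1}{- 130 \left(-114 + E{\left(-10 \right)}\right) - 78983} = \frac{1}{- 130 \left(-114 - 17\right) - 78983} = \frac{1}{\left(-130\right) \left(-131\right) - 78983} = \frac{1}{17030 - 78983} = \frac{1}{-61953} = - \frac{1}{61953}$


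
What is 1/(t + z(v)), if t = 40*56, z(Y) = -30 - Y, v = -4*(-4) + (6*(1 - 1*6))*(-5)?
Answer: 1/2044 ≈ 0.00048924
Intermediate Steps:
v = 166 (v = 16 + (6*(1 - 6))*(-5) = 16 + (6*(-5))*(-5) = 16 - 30*(-5) = 16 + 150 = 166)
t = 2240
1/(t + z(v)) = 1/(2240 + (-30 - 1*166)) = 1/(2240 + (-30 - 166)) = 1/(2240 - 196) = 1/2044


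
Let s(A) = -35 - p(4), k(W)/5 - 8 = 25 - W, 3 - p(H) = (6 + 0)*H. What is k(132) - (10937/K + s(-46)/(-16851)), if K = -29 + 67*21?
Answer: -11678554289/23220678 ≈ -502.94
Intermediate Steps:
p(H) = 3 - 6*H (p(H) = 3 - (6 + 0)*H = 3 - 6*H)
K = 1378 (K = -29 + 1407 = 1378)
k(W) = 165 - 5*W (k(W) = 40 + 5*(25 - W) = 40 + (125 - 5*W) = 165 - 5*W)
s(A) = -14 (s(A) = -35 - (3 - 6*4) = -35 - (3 - 24) = -35 - 1*(-21) = -35 + 21 = -14)
k(132) - (10937/K + s(-46)/(-16851)) = (165 - 5*132) - (10937/1378 - 14/(-16851)) = (165 - 660) - (10937*(1/1378) - 14*(-1/16851)) = -495 - (10937/1378 + 14/16851) = -495 - 1*184318679/23220678 = -495 - 184318679/23220678 = -11678554289/23220678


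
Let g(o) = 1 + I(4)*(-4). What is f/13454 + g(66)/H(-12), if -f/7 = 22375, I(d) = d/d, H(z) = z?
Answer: -43789/3844 ≈ -11.392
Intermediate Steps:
I(d) = 1
g(o) = -3 (g(o) = 1 + 1*(-4) = 1 - 4 = -3)
f = -156625 (f = -7*22375 = -156625)
f/13454 + g(66)/H(-12) = -156625/13454 - 3/(-12) = -156625*1/13454 - 3*(-1/12) = -22375/1922 + ¼ = -43789/3844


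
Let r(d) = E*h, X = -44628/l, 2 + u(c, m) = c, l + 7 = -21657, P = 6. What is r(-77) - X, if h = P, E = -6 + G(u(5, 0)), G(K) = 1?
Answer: -173637/5416 ≈ -32.060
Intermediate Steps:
l = -21664 (l = -7 - 21657 = -21664)
u(c, m) = -2 + c
X = 11157/5416 (X = -44628/(-21664) = -44628*(-1/21664) = 11157/5416 ≈ 2.0600)
E = -5 (E = -6 + 1 = -5)
h = 6
r(d) = -30 (r(d) = -5*6 = -30)
r(-77) - X = -30 - 1*11157/5416 = -30 - 11157/5416 = -173637/5416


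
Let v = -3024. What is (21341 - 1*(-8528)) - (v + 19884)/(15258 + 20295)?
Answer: 353971899/11851 ≈ 29869.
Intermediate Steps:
(21341 - 1*(-8528)) - (v + 19884)/(15258 + 20295) = (21341 - 1*(-8528)) - (-3024 + 19884)/(15258 + 20295) = (21341 + 8528) - 16860/35553 = 29869 - 16860/35553 = 29869 - 1*5620/11851 = 29869 - 5620/11851 = 353971899/11851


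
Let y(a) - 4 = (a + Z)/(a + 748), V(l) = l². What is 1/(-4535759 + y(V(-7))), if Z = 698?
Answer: -797/3614995988 ≈ -2.2047e-7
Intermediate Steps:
y(a) = 4 + (698 + a)/(748 + a) (y(a) = 4 + (a + 698)/(a + 748) = 4 + (698 + a)/(748 + a))
1/(-4535759 + y(V(-7))) = 1/(-4535759 + 5*(738 + (-7)²)/(748 + (-7)²)) = 1/(-4535759 + 5*(738 + 49)/(748 + 49)) = 1/(-4535759 + 5*787/797) = 1/(-4535759 + 5*(1/797)*787) = 1/(-4535759 + 3935/797) = 1/(-3614995988/797) = -797/3614995988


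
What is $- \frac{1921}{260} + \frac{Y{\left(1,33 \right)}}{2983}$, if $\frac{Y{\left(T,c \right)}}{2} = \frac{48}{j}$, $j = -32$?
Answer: $- \frac{5731123}{775580} \approx -7.3895$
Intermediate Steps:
$Y{\left(T,c \right)} = -3$ ($Y{\left(T,c \right)} = 2 \frac{48}{-32} = 2 \cdot 48 \left(- \frac{1}{32}\right) = 2 \left(- \frac{3}{2}\right) = -3$)
$- \frac{1921}{260} + \frac{Y{\left(1,33 \right)}}{2983} = - \frac{1921}{260} - \frac{3}{2983} = - \frac{5731123}{775580}$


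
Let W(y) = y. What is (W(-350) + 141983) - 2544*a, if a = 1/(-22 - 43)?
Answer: 9208689/65 ≈ 1.4167e+5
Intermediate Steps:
a = -1/65 (a = 1/(-65) = -1/65 ≈ -0.015385)
(W(-350) + 141983) - 2544*a = (-350 + 141983) - 2544*(-1/65) = 141633 + 2544/65 = 9208689/65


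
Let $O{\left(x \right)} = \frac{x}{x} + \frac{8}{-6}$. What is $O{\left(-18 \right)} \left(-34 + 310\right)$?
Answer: $-92$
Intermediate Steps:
$O{\left(x \right)} = - \frac{1}{3}$ ($O{\left(x \right)} = 1 + 8 \left(- \frac{1}{6}\right) = 1 - \frac{4}{3} = - \frac{1}{3}$)
$O{\left(-18 \right)} \left(-34 + 310\right) = - \frac{-34 + 310}{3} = \left(- \frac{1}{3}\right) 276 = -92$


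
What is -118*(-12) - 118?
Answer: 1298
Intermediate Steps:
-118*(-12) - 118 = 1416 - 118 = 1298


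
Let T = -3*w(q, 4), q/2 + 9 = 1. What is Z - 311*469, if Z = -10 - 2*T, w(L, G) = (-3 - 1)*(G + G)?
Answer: -146061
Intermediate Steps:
q = -16 (q = -18 + 2*1 = -18 + 2 = -16)
w(L, G) = -8*G
T = 96 (T = -(-24)*4 = -3*(-32) = 96)
Z = -202 (Z = -10 - 2*96 = -10 - 192 = -202)
Z - 311*469 = -202 - 311*469 = -202 - 145859 = -146061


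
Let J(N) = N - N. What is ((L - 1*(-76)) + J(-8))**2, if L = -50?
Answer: 676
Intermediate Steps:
J(N) = 0
((L - 1*(-76)) + J(-8))**2 = ((-50 - 1*(-76)) + 0)**2 = ((-50 + 76) + 0)**2 = (26 + 0)**2 = 26**2 = 676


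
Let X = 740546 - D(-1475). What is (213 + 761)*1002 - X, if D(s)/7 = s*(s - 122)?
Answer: 16724427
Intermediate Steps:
D(s) = 7*s*(-122 + s) (D(s) = 7*(s*(s - 122)) = 7*(s*(-122 + s)) = 7*s*(-122 + s))
X = -15748479 (X = 740546 - 7*(-1475)*(-122 - 1475) = 740546 - 7*(-1475)*(-1597) = 740546 - 1*16489025 = 740546 - 16489025 = -15748479)
(213 + 761)*1002 - X = (213 + 761)*1002 - 1*(-15748479) = 974*1002 + 15748479 = 975948 + 15748479 = 16724427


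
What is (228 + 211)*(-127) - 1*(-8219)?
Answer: -47534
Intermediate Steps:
(228 + 211)*(-127) - 1*(-8219) = 439*(-127) + 8219 = -55753 + 8219 = -47534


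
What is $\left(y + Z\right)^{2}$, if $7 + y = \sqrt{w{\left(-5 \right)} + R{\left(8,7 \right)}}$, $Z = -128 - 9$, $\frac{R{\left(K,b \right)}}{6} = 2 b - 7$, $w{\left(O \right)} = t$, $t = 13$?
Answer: $\left(144 - \sqrt{55}\right)^{2} \approx 18655.0$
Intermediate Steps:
$w{\left(O \right)} = 13$
$R{\left(K,b \right)} = -42 + 12 b$ ($R{\left(K,b \right)} = 6 \left(2 b - 7\right) = 6 \left(-7 + 2 b\right) = -42 + 12 b$)
$Z = -137$ ($Z = -128 - 9 = -137$)
$y = -7 + \sqrt{55}$ ($y = -7 + \sqrt{13 + \left(-42 + 12 \cdot 7\right)} = -7 + \sqrt{13 + \left(-42 + 84\right)} = -7 + \sqrt{13 + 42} = -7 + \sqrt{55} \approx 0.4162$)
$\left(y + Z\right)^{2} = \left(\left(-7 + \sqrt{55}\right) - 137\right)^{2} = \left(-144 + \sqrt{55}\right)^{2}$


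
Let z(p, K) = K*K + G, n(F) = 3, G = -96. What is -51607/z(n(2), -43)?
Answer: -51607/1753 ≈ -29.439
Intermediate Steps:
z(p, K) = -96 + K² (z(p, K) = K*K - 96 = K² - 96 = -96 + K²)
-51607/z(n(2), -43) = -51607/(-96 + (-43)²) = -51607/(-96 + 1849) = -51607/1753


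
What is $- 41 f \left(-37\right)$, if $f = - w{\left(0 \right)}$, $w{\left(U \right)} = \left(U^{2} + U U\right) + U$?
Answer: $0$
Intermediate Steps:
$w{\left(U \right)} = U + 2 U^{2}$ ($w{\left(U \right)} = \left(U^{2} + U^{2}\right) + U = 2 U^{2} + U = U + 2 U^{2}$)
$f = 0$ ($f = - 0 \left(1 + 2 \cdot 0\right) = - 0 \left(1 + 0\right) = - 0 \cdot 1 = \left(-1\right) 0 = 0$)
$- 41 f \left(-37\right) = \left(-41\right) 0 \left(-37\right) = 0 \left(-37\right) = 0$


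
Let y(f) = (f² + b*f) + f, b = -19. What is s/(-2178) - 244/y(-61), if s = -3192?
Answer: 40576/28677 ≈ 1.4149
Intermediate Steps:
y(f) = f² - 18*f (y(f) = (f² - 19*f) + f = f² - 18*f)
s/(-2178) - 244/y(-61) = -3192/(-2178) - 244*(-1/(61*(-18 - 61))) = -3192*(-1/2178) - 244/((-61*(-79))) = 532/363 - 244/4819 = 532/363 - 244*1/4819 = 532/363 - 4/79 = 40576/28677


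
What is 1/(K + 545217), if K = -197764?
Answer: 1/347453 ≈ 2.8781e-6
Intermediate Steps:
1/(K + 545217) = 1/(-197764 + 545217) = 1/347453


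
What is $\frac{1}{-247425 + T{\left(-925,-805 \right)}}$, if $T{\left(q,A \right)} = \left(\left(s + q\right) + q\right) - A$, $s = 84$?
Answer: $- \frac{1}{248386} \approx -4.026 \cdot 10^{-6}$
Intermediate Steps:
$T{\left(q,A \right)} = 84 - A + 2 q$ ($T{\left(q,A \right)} = \left(\left(84 + q\right) + q\right) - A = \left(84 + 2 q\right) - A = 84 - A + 2 q$)
$\frac{1}{-247425 + T{\left(-925,-805 \right)}} = \frac{1}{-247425 + \left(84 - -805 + 2 \left(-925\right)\right)} = \frac{1}{-247425 + \left(84 + 805 - 1850\right)} = \frac{1}{-247425 - 961} = \frac{1}{-248386} = - \frac{1}{248386}$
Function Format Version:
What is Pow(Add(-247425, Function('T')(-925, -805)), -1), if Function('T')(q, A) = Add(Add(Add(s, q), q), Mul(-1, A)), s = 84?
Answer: Rational(-1, 248386) ≈ -4.0260e-6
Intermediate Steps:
Function('T')(q, A) = Add(84, Mul(-1, A), Mul(2, q)) (Function('T')(q, A) = Add(Add(Add(84, q), q), Mul(-1, A)) = Add(Add(84, Mul(2, q)), Mul(-1, A)) = Add(84, Mul(-1, A), Mul(2, q)))
Pow(Add(-247425, Function('T')(-925, -805)), -1) = Pow(Add(-247425, Add(84, Mul(-1, -805), Mul(2, -925))), -1) = Pow(Add(-247425, Add(84, 805, -1850)), -1) = Pow(Add(-247425, -961), -1) = Pow(-248386, -1) = Rational(-1, 248386)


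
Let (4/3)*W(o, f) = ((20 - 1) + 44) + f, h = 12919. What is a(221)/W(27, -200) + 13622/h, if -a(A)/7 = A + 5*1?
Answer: 87350074/5309709 ≈ 16.451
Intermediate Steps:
a(A) = -35 - 7*A (a(A) = -7*(A + 5*1) = -7*(A + 5) = -7*(5 + A) = -35 - 7*A)
W(o, f) = 189/4 + 3*f/4 (W(o, f) = 3*(((20 - 1) + 44) + f)/4 = 3*((19 + 44) + f)/4 = 3*(63 + f)/4 = 189/4 + 3*f/4)
a(221)/W(27, -200) + 13622/h = (-35 - 7*221)/(189/4 + (3/4)*(-200)) + 13622/12919 = (-35 - 1547)/(189/4 - 150) + 13622*(1/12919) = -1582/(-411/4) + 13622/12919 = -1582*(-4/411) + 13622/12919 = 6328/411 + 13622/12919 = 87350074/5309709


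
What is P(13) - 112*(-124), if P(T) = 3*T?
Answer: 13927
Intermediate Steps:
P(13) - 112*(-124) = 3*13 - 112*(-124) = 39 + 13888 = 13927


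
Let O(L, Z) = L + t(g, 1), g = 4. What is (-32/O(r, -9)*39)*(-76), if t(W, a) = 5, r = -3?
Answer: 47424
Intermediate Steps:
O(L, Z) = 5 + L (O(L, Z) = L + 5 = 5 + L)
(-32/O(r, -9)*39)*(-76) = (-32/(5 - 3)*39)*(-76) = (-32/2*39)*(-76) = (-32*½*39)*(-76) = -16*39*(-76) = -624*(-76) = 47424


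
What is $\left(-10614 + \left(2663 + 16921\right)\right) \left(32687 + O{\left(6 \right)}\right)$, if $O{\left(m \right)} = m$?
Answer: $293256210$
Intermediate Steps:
$\left(-10614 + \left(2663 + 16921\right)\right) \left(32687 + O{\left(6 \right)}\right) = \left(-10614 + \left(2663 + 16921\right)\right) \left(32687 + 6\right) = \left(-10614 + 19584\right) 32693 = 8970 \cdot 32693 = 293256210$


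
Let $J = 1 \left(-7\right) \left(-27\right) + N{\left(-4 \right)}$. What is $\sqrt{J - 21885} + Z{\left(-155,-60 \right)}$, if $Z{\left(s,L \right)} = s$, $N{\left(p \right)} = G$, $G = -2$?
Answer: $-155 + i \sqrt{21698} \approx -155.0 + 147.3 i$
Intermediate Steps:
$N{\left(p \right)} = -2$
$J = 187$ ($J = 1 \left(-7\right) \left(-27\right) - 2 = \left(-7\right) \left(-27\right) - 2 = 189 - 2 = 187$)
$\sqrt{J - 21885} + Z{\left(-155,-60 \right)} = \sqrt{187 - 21885} - 155 = \sqrt{-21698} - 155 = i \sqrt{21698} - 155 = -155 + i \sqrt{21698}$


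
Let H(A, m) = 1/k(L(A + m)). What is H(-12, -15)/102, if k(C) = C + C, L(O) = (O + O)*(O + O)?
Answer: 1/594864 ≈ 1.6811e-6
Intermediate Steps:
L(O) = 4*O² (L(O) = (2*O)*(2*O) = 4*O²)
k(C) = 2*C
H(A, m) = 1/(8*(A + m)²) (H(A, m) = 1/(2*(4*(A + m)²)) = 1/(8*(A + m)²))
H(-12, -15)/102 = (1/(8*(-12 - 15)²))/102 = ((⅛)/(-27)²)*(1/102) = ((⅛)*(1/729))*(1/102) = (1/5832)*(1/102) = 1/594864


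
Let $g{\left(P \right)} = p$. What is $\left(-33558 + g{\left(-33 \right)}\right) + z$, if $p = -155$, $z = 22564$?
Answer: $-11149$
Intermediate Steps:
$g{\left(P \right)} = -155$
$\left(-33558 + g{\left(-33 \right)}\right) + z = \left(-33558 - 155\right) + 22564 = -33713 + 22564 = -11149$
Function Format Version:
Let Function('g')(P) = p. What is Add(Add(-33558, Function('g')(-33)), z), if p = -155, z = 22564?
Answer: -11149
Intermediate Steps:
Function('g')(P) = -155
Add(Add(-33558, Function('g')(-33)), z) = Add(Add(-33558, -155), 22564) = Add(-33713, 22564) = -11149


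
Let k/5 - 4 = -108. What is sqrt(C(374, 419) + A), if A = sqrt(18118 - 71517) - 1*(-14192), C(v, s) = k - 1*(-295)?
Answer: sqrt(13967 + I*sqrt(53399)) ≈ 118.19 + 0.9776*I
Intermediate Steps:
k = -520 (k = 20 + 5*(-108) = 20 - 540 = -520)
C(v, s) = -225 (C(v, s) = -520 - 1*(-295) = -520 + 295 = -225)
A = 14192 + I*sqrt(53399) (A = sqrt(-53399) + 14192 = I*sqrt(53399) + 14192 = 14192 + I*sqrt(53399) ≈ 14192.0 + 231.08*I)
sqrt(C(374, 419) + A) = sqrt(-225 + (14192 + I*sqrt(53399))) = sqrt(13967 + I*sqrt(53399))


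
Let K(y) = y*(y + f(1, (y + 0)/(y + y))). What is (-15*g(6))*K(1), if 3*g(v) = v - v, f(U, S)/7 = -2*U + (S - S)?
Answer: 0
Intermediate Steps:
f(U, S) = -14*U (f(U, S) = 7*(-2*U + (S - S)) = 7*(-2*U + 0) = 7*(-2*U) = -14*U)
g(v) = 0 (g(v) = (v - v)/3 = (⅓)*0 = 0)
K(y) = y*(-14 + y) (K(y) = y*(y - 14*1) = y*(y - 14) = y*(-14 + y))
(-15*g(6))*K(1) = (-15*0)*(1*(-14 + 1)) = 0*(1*(-13)) = 0*(-13) = 0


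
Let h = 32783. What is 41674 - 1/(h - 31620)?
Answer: 48466861/1163 ≈ 41674.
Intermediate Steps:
41674 - 1/(h - 31620) = 41674 - 1/(32783 - 31620) = 41674 - 1/1163 = 48466861/1163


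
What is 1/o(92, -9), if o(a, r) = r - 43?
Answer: -1/52 ≈ -0.019231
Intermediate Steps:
o(a, r) = -43 + r
1/o(92, -9) = 1/(-43 - 9) = 1/(-52) = -1/52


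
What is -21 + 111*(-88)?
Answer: -9789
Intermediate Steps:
-21 + 111*(-88) = -21 - 9768 = -9789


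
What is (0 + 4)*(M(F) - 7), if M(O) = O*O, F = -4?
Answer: 36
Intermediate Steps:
M(O) = O**2
(0 + 4)*(M(F) - 7) = (0 + 4)*((-4)**2 - 7) = 4*(16 - 7) = 4*9 = 36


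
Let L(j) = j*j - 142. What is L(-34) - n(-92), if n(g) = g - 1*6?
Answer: 1112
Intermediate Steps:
n(g) = -6 + g (n(g) = g - 6 = -6 + g)
L(j) = -142 + j² (L(j) = j² - 142 = -142 + j²)
L(-34) - n(-92) = (-142 + (-34)²) - (-6 - 92) = (-142 + 1156) - 1*(-98) = 1014 + 98 = 1112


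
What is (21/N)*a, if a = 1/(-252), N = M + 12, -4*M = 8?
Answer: -1/120 ≈ -0.0083333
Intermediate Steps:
M = -2 (M = -¼*8 = -2)
N = 10 (N = -2 + 12 = 10)
a = -1/252 ≈ -0.0039683
(21/N)*a = (21/10)*(-1/252) = -1/120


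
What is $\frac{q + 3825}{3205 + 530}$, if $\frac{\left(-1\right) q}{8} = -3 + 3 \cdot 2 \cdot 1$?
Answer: $\frac{1267}{1245} \approx 1.0177$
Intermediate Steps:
$q = -24$ ($q = - 8 \left(-3 + 3 \cdot 2 \cdot 1\right) = - 8 \left(-3 + 6 \cdot 1\right) = - 8 \left(-3 + 6\right) = \left(-8\right) 3 = -24$)
$\frac{q + 3825}{3205 + 530} = \frac{-24 + 3825}{3205 + 530} = \frac{3801}{3735} = 3801 \cdot \frac{1}{3735} = \frac{1267}{1245}$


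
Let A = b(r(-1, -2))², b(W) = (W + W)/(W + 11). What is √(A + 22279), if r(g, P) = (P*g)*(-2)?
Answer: √1091735/7 ≈ 149.27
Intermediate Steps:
r(g, P) = -2*P*g
b(W) = 2*W/(11 + W) (b(W) = (2*W)/(11 + W) = 2*W/(11 + W))
A = 64/49 (A = (2*(-2*(-2)*(-1))/(11 - 2*(-2)*(-1)))² = (2*(-4)/(11 - 4))² = (2*(-4)/7)² = (2*(-4)*(⅐))² = (-8/7)² = 64/49 ≈ 1.3061)
√(A + 22279) = √(64/49 + 22279) = √(1091735/49) = √1091735/7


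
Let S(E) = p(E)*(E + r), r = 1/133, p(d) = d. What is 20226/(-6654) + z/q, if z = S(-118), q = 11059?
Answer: -2904607871/1631169323 ≈ -1.7807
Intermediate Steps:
r = 1/133 ≈ 0.0075188
S(E) = E*(1/133 + E) (S(E) = E*(E + 1/133) = E*(1/133 + E))
z = 1851774/133 (z = -118*(1/133 - 118) = -118*(-15693/133) = 1851774/133 ≈ 13923.)
20226/(-6654) + z/q = 20226/(-6654) + (1851774/133)/11059 = 20226*(-1/6654) + (1851774/133)*(1/11059) = -3371/1109 + 1851774/1470847 = -2904607871/1631169323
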